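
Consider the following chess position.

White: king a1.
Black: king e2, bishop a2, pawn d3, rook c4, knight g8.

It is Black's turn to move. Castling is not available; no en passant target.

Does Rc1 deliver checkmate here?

no

After Rc1: white king on a1; in check: yes, from the black rook on c1.
White has 2 legal replies: Kb2, Kxa2.
In check but a legal move exists → not checkmate.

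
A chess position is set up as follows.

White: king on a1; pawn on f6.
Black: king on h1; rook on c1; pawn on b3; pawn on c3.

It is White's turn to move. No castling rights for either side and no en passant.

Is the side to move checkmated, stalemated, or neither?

White to move; white king on a1.
In check: yes, from the black rook on c1.
King squares — b1: attacked by Rc1; a2: attacked by Pb3; b2: attacked by Pc3.
Legal moves for White: none.
In check with no legal moves → checkmate.

checkmate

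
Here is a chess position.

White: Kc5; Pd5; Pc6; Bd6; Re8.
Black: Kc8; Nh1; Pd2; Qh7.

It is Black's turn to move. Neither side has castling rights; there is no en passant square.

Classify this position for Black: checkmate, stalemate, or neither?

checkmate

Black to move; black king on c8.
In check: yes, from the white rook on e8.
King squares — b7: attacked by Pc6; c7: attacked by Bd6; d7: attacked by Pc6; b8: attacked by Bd6; d8: attacked by Re8.
Legal moves for Black: none.
In check with no legal moves → checkmate.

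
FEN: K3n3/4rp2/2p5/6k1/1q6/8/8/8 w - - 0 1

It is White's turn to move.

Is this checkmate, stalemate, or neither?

White to move; white king on a8.
In check: no.
King squares — a7: attacked by Re7; b7: attacked by Qb4; b8: attacked by Qb4.
Legal moves for White: none.
Not in check and no legal moves → stalemate.

stalemate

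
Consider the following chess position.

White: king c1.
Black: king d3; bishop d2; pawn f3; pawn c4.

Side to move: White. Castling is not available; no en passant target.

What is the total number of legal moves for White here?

3

White to move; king on c1.
In check: yes, from the black bishop on d2.
Legal moves: Kb2, Kd1, Kb1.
Count: 3.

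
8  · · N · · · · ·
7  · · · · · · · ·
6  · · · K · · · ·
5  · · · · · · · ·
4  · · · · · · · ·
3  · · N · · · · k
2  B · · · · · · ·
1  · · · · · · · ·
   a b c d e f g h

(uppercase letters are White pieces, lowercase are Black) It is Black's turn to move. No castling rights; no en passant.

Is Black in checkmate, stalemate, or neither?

Black to move; black king on h3.
In check: no.
Legal moves for Black: Kh4, Kg4, Kg3, Kh2, Kg2.
Black has 5 legal moves and is not in check → neither.

neither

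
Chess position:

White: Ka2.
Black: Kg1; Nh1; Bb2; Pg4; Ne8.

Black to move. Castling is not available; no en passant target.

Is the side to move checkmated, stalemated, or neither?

Black to move; black king on g1.
In check: no.
Legal moves for Black include: Ng7, Nc7, Nf6, Nd6, Bh8, Bg7, Bf6, Be5, Bd4, Bc3, Ba3, Bc1, Ba1, Ng3, Nf2, Kh2, Kg2, Kf2, ... (list truncated; more exist).
Black has legal moves and is not in check → neither.

neither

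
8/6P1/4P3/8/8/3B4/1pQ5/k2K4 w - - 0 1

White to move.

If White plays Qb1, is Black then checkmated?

yes

After Qb1: black king on a1; in check: yes, from the white queen on b1.
King squares — b1: attacked by Bd3; a2: attacked by Qb1; b2: own pawn.
Black has no legal moves → checkmate.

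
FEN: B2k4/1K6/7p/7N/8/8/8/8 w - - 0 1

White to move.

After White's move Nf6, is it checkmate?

After Nf6: black king on d8; in check: no.
Black is not in check, so this cannot be checkmate.

no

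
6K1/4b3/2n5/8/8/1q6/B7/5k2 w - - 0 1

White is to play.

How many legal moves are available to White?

White to move; king on g8.
In check: yes, from the black queen on b3.
Legal moves: Kh8, Kh7, Kg7, Bxb3.
Count: 4.

4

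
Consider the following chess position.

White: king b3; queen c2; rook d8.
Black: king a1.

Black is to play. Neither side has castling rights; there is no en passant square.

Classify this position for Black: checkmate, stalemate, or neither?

Black to move; black king on a1.
In check: no.
King squares — b1: attacked by Qc2; a2: attacked by Qc2; b2: attacked by Qc2.
Legal moves for Black: none.
Not in check and no legal moves → stalemate.

stalemate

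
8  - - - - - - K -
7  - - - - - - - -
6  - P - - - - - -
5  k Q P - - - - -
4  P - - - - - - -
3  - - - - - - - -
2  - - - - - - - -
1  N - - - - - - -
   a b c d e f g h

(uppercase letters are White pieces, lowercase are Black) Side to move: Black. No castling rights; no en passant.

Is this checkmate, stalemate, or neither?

checkmate

Black to move; black king on a5.
In check: yes, from the white queen on b5.
King squares — a4: attacked by Qb5; b4: attacked by Qb5; b5: attacked by Pa4; a6: attacked by Qb5; b6: attacked by Qb5.
Legal moves for Black: none.
In check with no legal moves → checkmate.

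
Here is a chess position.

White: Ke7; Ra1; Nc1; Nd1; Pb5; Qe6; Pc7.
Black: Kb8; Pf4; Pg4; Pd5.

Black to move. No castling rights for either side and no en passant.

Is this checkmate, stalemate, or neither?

Black to move; black king on b8.
In check: yes, from the white pawn on c7.
King squares — a7: attacked by Ra1; b7: available; c7: available; a8: attacked by Ra1; c8: attacked by Qe6.
Legal moves for Black: Kxc7, Kb7.
Black is in check but has 2 legal moves → neither.

neither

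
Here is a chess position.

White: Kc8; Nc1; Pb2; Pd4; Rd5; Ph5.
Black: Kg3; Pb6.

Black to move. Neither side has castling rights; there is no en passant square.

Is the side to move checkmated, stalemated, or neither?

neither

Black to move; black king on g3.
In check: no.
Legal moves for Black: Kh4, Kg4, Kf4, Kh3, Kf3, Kh2, Kg2, Kf2, b5.
Black has 9 legal moves and is not in check → neither.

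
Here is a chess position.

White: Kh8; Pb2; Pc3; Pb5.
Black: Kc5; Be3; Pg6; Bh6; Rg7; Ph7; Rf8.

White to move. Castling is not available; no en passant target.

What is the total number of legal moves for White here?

White to move; king on h8.
In check: yes, from the black rook on f8.
Legal moves: none.
Count: 0.

0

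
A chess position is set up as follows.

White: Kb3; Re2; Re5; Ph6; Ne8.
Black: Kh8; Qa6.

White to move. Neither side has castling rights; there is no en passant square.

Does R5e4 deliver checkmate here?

After R5e4: black king on h8; in check: no.
Black is not in check, so this cannot be checkmate.

no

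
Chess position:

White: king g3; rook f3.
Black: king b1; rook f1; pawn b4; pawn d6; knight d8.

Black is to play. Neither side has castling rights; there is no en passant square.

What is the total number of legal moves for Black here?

18

Black to move; king on b1.
In check: no.
Legal moves: Nf7, Nb7, Ne6, Nc6, Rxf3+, Rf2, Rh1, Rg1+, Re1, Rd1, Rc1, Kc2, Kb2, Ka2, Kc1, Ka1, d5, b3.
Count: 18.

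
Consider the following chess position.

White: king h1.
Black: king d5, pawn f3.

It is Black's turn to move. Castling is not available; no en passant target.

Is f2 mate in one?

After f2: white king on h1; in check: no.
White is not in check, so this cannot be checkmate.

no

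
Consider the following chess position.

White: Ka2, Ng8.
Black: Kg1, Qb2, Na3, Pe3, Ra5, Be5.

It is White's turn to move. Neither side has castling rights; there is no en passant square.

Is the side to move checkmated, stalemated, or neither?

White to move; white king on a2.
In check: yes, from the black queen on b2.
King squares — a1: attacked by Qb2; b1: attacked by Qb2; b2: attacked by Be5; a3: attacked by Qb2; b3: attacked by Qb2.
Legal moves for White: none.
In check with no legal moves → checkmate.

checkmate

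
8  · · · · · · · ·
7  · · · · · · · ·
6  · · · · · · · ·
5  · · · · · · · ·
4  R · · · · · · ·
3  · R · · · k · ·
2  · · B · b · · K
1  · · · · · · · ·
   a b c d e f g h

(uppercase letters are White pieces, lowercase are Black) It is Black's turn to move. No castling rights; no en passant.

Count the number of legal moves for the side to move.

Black to move; king on f3.
In check: yes, from the white rook on b3.
Legal moves: Kf2, Bd3.
Count: 2.

2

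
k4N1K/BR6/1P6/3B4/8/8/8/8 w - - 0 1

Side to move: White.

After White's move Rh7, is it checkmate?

yes

After Rh7: black king on a8; in check: yes, from the white bishop on d5.
King squares — a7: attacked by Pb6; b7: attacked by Bd5; b8: attacked by Ba7.
Black has no legal moves → checkmate.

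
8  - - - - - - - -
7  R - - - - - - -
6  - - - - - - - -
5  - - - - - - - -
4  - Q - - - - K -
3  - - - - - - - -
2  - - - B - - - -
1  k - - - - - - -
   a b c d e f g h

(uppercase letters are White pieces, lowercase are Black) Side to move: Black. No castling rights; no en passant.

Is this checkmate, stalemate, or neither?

checkmate

Black to move; black king on a1.
In check: yes, from the white rook on a7.
King squares — b1: attacked by Qb4; a2: attacked by Ra7; b2: attacked by Qb4.
Legal moves for Black: none.
In check with no legal moves → checkmate.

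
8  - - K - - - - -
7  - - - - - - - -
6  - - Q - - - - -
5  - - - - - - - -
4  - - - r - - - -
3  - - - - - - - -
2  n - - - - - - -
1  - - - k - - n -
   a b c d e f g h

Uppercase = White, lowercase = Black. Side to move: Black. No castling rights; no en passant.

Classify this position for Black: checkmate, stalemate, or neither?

Black to move; black king on d1.
In check: no.
Legal moves for Black include: Rd8+, Rd7, Rd6, Rd5, Rh4, Rg4, Rf4, Re4, Rc4, Rb4, Ra4, Rd3, Rd2, Nb4, Nc3, Nc1, Nh3, Nf3, ... (list truncated; more exist).
Black has legal moves and is not in check → neither.

neither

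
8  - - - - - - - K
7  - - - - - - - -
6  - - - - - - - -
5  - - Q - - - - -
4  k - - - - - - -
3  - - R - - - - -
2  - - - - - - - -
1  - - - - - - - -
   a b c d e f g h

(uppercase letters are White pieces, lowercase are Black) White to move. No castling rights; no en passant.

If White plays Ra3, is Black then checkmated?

After Ra3: black king on a4; in check: yes, from the white rook on a3.
King squares — a3: attacked by Qc5; b3: attacked by Ra3; b4: attacked by Qc5; a5: attacked by Ra3; b5: attacked by Qc5.
Black has no legal moves → checkmate.

yes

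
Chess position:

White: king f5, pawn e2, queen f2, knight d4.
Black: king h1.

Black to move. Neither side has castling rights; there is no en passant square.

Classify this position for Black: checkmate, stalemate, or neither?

stalemate

Black to move; black king on h1.
In check: no.
King squares — g1: attacked by Qf2; g2: attacked by Qf2; h2: attacked by Qf2.
Legal moves for Black: none.
Not in check and no legal moves → stalemate.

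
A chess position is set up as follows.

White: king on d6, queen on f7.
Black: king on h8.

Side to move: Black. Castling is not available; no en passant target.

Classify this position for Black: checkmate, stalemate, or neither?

stalemate

Black to move; black king on h8.
In check: no.
King squares — g7: attacked by Qf7; h7: attacked by Qf7; g8: attacked by Qf7.
Legal moves for Black: none.
Not in check and no legal moves → stalemate.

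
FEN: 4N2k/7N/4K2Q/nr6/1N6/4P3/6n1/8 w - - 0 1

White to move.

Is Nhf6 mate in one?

After Nhf6: black king on h8; in check: yes, from the white queen on h6.
King squares — g7: attacked by Qh6; h7: attacked by Nf6; g8: attacked by Nf6.
Black has no legal moves → checkmate.

yes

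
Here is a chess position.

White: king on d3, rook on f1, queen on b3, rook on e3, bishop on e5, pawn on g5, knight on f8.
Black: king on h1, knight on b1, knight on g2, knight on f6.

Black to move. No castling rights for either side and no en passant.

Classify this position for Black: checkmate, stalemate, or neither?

checkmate

Black to move; black king on h1.
In check: yes, from the white rook on f1.
King squares — g1: attacked by Rf1; g2: own knight; h2: attacked by Be5.
Legal moves for Black: none.
In check with no legal moves → checkmate.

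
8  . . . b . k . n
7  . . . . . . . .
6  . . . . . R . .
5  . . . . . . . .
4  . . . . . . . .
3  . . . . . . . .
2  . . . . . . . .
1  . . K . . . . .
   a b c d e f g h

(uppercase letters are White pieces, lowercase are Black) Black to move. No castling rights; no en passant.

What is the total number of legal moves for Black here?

6

Black to move; king on f8.
In check: yes, from the white rook on f6.
Legal moves: Kg8, Ke8, Kg7, Ke7, Nf7, Bxf6.
Count: 6.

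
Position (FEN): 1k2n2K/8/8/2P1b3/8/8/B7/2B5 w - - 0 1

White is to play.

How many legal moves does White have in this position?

2

White to move; king on h8.
In check: yes, from the black bishop on e5.
Legal moves: Kg8, Kh7.
Count: 2.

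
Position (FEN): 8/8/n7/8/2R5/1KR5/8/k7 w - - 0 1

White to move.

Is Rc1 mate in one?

After Rc1: black king on a1; in check: yes, from the white rook on c1.
King squares — b1: attacked by Rc1; a2: attacked by Kb3; b2: attacked by Kb3.
Black has no legal moves → checkmate.

yes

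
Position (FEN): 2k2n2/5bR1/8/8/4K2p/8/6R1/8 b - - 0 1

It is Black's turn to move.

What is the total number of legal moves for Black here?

19

Black to move; king on c8.
In check: no.
Legal moves: Nh7, Nd7, Ng6, Ne6, Kd8, Kb8, Kd7, Kc7, Kb7, Bg8, Be8, Bg6+, Be6, Bh5, Bd5+, Bc4, Bb3, Ba2, h3.
Count: 19.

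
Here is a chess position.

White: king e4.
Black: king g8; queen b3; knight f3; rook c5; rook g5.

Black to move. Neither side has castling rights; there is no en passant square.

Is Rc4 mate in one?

After Rc4: white king on e4; in check: yes, from the black rook on c4.
King squares — d3: attacked by Qb3; e3: attacked by Qb3; f3: attacked by Qb3; d4: attacked by Nf3; f4: attacked by Rc4; d5: attacked by Rg5; e5: attacked by Nf3; f5: attacked by Rg5.
White has no legal moves → checkmate.

yes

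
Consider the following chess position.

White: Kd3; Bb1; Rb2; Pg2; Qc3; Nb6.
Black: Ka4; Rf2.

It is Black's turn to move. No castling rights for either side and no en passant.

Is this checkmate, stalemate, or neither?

Black to move; black king on a4.
In check: yes, from the white knight on b6.
King squares — a3: attacked by Qc3; b3: attacked by Rb2; b4: attacked by Rb2; a5: attacked by Qc3; b5: attacked by Rb2.
Legal moves for Black: none.
In check with no legal moves → checkmate.

checkmate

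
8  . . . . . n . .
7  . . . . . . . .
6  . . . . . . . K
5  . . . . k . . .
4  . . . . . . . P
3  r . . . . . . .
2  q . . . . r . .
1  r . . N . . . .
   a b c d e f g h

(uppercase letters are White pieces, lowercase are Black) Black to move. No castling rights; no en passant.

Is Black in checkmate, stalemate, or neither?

neither

Black to move; black king on e5.
In check: no.
Legal moves for Black include: Nh7, Nd7, Ng6, Ne6, Kf6, Ke6, Kd6, Kf5, Kd5, Kf4, Ke4, Kd4, Ra8, Ra7, Ra6+, Ra5, Ra4, Rh3, ... (list truncated; more exist).
Black has legal moves and is not in check → neither.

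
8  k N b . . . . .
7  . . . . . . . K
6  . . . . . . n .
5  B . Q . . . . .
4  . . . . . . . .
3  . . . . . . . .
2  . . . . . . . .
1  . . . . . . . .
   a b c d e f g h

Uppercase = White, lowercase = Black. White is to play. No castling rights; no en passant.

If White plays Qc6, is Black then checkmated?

no

After Qc6: black king on a8; in check: yes, from the white queen on c6.
Black has 3 legal replies: Kxb8, Ka7, Bb7.
In check but a legal move exists → not checkmate.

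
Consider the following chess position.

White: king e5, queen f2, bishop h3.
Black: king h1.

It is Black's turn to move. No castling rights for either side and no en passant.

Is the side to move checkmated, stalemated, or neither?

Black to move; black king on h1.
In check: no.
King squares — g1: attacked by Qf2; g2: attacked by Qf2; h2: attacked by Qf2.
Legal moves for Black: none.
Not in check and no legal moves → stalemate.

stalemate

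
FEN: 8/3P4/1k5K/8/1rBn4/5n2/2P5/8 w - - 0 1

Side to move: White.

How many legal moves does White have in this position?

20

White to move; king on h6.
In check: no.
Legal moves: Kh7, Kg7, Kg6, Kh5, Bg8, Bf7, Be6, Ba6, Bd5, Bb5, Bd3, Bb3, Be2, Ba2, Bf1, d8=Q+, d8=R, d8=B+, d8=N, c3.
Count: 20.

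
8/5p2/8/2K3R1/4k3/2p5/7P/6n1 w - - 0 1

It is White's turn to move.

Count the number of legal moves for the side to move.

White to move; king on c5.
In check: no.
Legal moves: Rg8, Rg7, Rg6, Rh5, Rf5, Re5+, Rd5, Rg4+, Rg3, Rg2, Rxg1, Kd6, Kc6, Kb6, Kb5, Kc4, Kb4, h3, h4.
Count: 19.

19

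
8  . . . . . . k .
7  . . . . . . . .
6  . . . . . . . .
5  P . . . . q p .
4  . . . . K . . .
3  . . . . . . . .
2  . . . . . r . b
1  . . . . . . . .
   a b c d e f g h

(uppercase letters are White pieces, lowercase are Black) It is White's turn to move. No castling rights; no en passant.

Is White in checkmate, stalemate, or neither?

White to move; white king on e4.
In check: yes, from the black queen on f5.
King squares — d3: attacked by Qf5; e3: available; f3: attacked by Rf2; d4: available; f4: attacked by Rf2; d5: attacked by Qf5; e5: attacked by Bh2; f5: attacked by Rf2.
Legal moves for White: Kd4, Ke3.
White is in check but has 2 legal moves → neither.

neither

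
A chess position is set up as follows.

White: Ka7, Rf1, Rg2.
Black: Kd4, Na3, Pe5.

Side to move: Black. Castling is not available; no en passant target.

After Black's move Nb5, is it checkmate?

After Nb5: white king on a7; in check: yes, from the black knight on b5.
White has 5 legal replies: Kb8, Ka8, Kb7, Kb6, Ka6.
In check but a legal move exists → not checkmate.

no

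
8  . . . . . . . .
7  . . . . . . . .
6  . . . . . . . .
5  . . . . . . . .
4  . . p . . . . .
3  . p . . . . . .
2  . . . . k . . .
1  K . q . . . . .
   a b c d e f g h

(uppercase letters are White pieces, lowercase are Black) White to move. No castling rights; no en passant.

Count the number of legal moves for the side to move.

White to move; king on a1.
In check: yes, from the black queen on c1.
Legal moves: none.
Count: 0.

0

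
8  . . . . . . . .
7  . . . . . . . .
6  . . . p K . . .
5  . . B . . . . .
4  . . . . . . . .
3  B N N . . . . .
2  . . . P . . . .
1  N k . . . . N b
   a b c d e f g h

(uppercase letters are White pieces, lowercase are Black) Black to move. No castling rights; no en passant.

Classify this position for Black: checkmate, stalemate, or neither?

Black to move; black king on b1.
In check: yes, from the white knight on c3.
King squares — a1: attacked by Nb3; c1: attacked by Ba3; a2: attacked by Nc3; b2: attacked by Ba3; c2: attacked by Na1.
Legal moves for Black: none.
In check with no legal moves → checkmate.

checkmate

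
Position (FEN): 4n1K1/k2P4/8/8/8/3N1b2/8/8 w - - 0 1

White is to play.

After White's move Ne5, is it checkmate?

After Ne5: black king on a7; in check: no.
Black is not in check, so this cannot be checkmate.

no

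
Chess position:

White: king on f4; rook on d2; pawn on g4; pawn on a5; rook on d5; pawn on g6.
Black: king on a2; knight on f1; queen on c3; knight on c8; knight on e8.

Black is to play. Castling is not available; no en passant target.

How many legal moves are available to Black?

Black to move; king on a2.
In check: yes, from the white rook on d2.
Legal moves: Kb3, Ka3, Kb1, Ka1, Qxd2+, Qc2, Qb2, Nxd2.
Count: 8.

8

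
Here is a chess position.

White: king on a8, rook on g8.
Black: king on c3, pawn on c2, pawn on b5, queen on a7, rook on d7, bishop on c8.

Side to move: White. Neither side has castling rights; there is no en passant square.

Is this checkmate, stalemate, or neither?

checkmate

White to move; white king on a8.
In check: yes, from the black queen on a7.
King squares — a7: attacked by Rd7; b7: attacked by Qa7; b8: attacked by Qa7.
Legal moves for White: none.
In check with no legal moves → checkmate.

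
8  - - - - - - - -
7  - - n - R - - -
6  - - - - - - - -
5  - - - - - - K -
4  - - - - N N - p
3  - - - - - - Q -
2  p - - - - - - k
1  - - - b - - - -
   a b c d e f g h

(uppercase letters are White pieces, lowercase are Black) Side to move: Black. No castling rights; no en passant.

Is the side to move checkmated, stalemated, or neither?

Black to move; black king on h2.
In check: yes, from the white queen on g3.
Legal moves for Black: Kh1, hxg3.
Black is in check but has 2 legal moves → neither.

neither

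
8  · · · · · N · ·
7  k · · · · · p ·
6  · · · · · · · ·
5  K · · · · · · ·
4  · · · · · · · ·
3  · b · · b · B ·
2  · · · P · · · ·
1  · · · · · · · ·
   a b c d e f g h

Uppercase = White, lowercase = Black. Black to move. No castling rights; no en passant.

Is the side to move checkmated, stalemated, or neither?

Black to move; black king on a7.
In check: no.
Legal moves for Black include: Ka8, Kb7, Bh6, Bb6+, Bg5, Bc5, Bf4, Bd4, Bf2, Bxd2+, Bg1, Bg8, Bf7, Be6, Bd5, Bc4, Ba4, Bc2, ... (list truncated; more exist).
Black has legal moves and is not in check → neither.

neither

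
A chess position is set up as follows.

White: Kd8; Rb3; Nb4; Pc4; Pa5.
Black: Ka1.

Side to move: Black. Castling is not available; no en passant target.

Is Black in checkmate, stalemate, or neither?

Black to move; black king on a1.
In check: no.
King squares — b1: attacked by Rb3; a2: attacked by Nb4; b2: attacked by Rb3.
Legal moves for Black: none.
Not in check and no legal moves → stalemate.

stalemate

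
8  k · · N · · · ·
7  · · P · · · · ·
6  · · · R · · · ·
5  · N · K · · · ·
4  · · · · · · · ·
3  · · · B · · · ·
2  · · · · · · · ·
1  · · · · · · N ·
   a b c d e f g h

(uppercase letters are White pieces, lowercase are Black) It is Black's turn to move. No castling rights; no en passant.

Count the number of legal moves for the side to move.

Black to move; king on a8.
In check: no.
Legal moves: none.
Count: 0.

0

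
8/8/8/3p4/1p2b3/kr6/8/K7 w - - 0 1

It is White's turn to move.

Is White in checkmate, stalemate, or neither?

stalemate

White to move; white king on a1.
In check: no.
King squares — b1: attacked by Rb3; a2: attacked by Ka3; b2: attacked by Ka3.
Legal moves for White: none.
Not in check and no legal moves → stalemate.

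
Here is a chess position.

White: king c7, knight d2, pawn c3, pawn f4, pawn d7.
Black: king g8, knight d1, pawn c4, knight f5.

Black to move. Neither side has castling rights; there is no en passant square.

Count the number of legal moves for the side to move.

Black to move; king on g8.
In check: no.
Legal moves: Kh8, Kf8, Kh7, Kg7, Kf7, Ng7, Ne7, Nh6, Nd6, Nh4, Nd4, Ng3, Nfe3, Nde3, Nxc3, Nf2, Nb2.
Count: 17.

17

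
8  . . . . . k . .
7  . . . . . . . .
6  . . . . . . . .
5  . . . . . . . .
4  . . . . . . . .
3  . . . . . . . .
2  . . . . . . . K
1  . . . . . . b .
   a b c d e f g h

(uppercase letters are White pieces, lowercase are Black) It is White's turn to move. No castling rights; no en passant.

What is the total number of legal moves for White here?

5

White to move; king on h2.
In check: yes, from the black bishop on g1.
Legal moves: Kh3, Kg3, Kg2, Kh1, Kxg1.
Count: 5.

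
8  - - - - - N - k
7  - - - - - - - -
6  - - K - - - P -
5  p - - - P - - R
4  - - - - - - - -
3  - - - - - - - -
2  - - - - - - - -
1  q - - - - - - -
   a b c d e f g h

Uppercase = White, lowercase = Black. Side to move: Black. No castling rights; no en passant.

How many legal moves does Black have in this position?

2

Black to move; king on h8.
In check: yes, from the white rook on h5.
Legal moves: Kg8, Kg7.
Count: 2.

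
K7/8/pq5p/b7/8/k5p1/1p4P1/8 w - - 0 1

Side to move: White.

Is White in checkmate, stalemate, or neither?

stalemate

White to move; white king on a8.
In check: no.
King squares — a7: attacked by Qb6; b7: attacked by Qb6; b8: attacked by Qb6.
Legal moves for White: none.
Not in check and no legal moves → stalemate.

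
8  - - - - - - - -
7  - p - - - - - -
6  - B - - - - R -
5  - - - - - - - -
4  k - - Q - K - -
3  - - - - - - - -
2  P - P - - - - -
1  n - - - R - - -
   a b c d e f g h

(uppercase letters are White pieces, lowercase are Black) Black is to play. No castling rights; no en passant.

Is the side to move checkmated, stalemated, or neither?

Black to move; black king on a4.
In check: yes, from the white queen on d4.
King squares — a3: available; b3: attacked by Pa2; b4: attacked by Qd4; a5: attacked by Bb6; b5: available.
Legal moves for Black: Kb5, Ka3.
Black is in check but has 2 legal moves → neither.

neither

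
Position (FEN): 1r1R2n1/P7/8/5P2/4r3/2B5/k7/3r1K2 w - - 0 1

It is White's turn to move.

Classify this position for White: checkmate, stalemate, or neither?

White to move; white king on f1.
In check: yes, from the black rook on d1.
King squares — e1: attacked by Rd1; g1: attacked by Rd1; e2: attacked by Re4; f2: available; g2: available.
Legal moves for White: Kg2, Kf2, Rxd1, Be1.
White is in check but has 4 legal moves → neither.

neither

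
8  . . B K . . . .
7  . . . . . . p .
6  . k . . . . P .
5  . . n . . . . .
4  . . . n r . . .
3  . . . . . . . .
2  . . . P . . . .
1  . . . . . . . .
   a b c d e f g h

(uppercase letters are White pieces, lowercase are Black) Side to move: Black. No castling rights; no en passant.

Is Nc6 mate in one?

After Nc6: white king on d8; in check: yes, from the black knight on c6.
King squares — c7: attacked by Kb6; d7: attacked by Nc5; e7: attacked by Re4; c8: own bishop; e8: attacked by Re4.
White has no legal moves → checkmate.

yes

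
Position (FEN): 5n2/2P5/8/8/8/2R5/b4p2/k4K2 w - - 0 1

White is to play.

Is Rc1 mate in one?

After Rc1: black king on a1; in check: yes, from the white rook on c1.
Black has 2 legal replies: Kb2, Bb1.
In check but a legal move exists → not checkmate.

no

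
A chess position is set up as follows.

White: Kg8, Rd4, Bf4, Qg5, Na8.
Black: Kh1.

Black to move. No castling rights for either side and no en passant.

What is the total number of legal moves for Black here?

0

Black to move; king on h1.
In check: no.
Legal moves: none.
Count: 0.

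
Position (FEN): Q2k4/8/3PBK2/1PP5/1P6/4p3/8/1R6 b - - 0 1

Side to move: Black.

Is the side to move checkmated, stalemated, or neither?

Black to move; black king on d8.
In check: yes, from the white queen on a8.
King squares — c7: attacked by Pd6; d7: attacked by Be6; e7: attacked by Pd6; c8: attacked by Be6; e8: attacked by Qa8.
Legal moves for Black: none.
In check with no legal moves → checkmate.

checkmate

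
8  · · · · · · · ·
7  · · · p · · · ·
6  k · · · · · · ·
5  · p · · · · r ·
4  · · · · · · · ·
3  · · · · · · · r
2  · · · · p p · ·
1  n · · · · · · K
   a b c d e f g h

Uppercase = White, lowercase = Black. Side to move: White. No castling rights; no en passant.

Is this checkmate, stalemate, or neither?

White to move; white king on h1.
In check: yes, from the black rook on h3.
King squares — g1: attacked by Pf2; g2: attacked by Rg5; h2: attacked by Rh3.
Legal moves for White: none.
In check with no legal moves → checkmate.

checkmate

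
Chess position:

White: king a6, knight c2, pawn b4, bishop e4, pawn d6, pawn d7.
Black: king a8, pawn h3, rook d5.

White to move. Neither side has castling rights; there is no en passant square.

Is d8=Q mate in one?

yes

After d8=Q: black king on a8; in check: yes, from the white queen on d8.
King squares — a7: attacked by Ka6; b7: attacked by Ka6; b8: attacked by Qd8.
Black has no legal moves → checkmate.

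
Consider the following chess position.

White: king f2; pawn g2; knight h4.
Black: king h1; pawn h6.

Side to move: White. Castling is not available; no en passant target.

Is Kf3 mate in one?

After Kf3: black king on h1; in check: no.
Black is not in check, so this cannot be checkmate.

no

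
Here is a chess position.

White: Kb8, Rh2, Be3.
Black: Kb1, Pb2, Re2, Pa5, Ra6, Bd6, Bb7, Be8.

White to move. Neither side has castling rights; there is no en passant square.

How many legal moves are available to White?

White to move; king on b8.
In check: yes, from the black bishop on d6.
Legal moves: Kxb7.
Count: 1.

1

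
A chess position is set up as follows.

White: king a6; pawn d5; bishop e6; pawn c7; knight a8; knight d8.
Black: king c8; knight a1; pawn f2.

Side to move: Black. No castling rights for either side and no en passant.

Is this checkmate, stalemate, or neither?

Black to move; black king on c8.
In check: yes, from the white bishop on e6.
King squares — b7: attacked by Ka6; c7: attacked by Na8; d7: attacked by Be6; b8: attacked by Pc7; d8: attacked by Pc7.
Legal moves for Black: none.
In check with no legal moves → checkmate.

checkmate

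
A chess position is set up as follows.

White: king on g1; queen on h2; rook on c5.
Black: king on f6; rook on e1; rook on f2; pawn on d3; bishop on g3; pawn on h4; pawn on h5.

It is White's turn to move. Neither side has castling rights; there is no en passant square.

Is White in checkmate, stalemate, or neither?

checkmate

White to move; white king on g1.
In check: yes, from the black rook on e1.
King squares — f1: attacked by Re1; h1: attacked by Re1; f2: attacked by Bg3; g2: attacked by Rf2; h2: own queen.
Legal moves for White: none.
In check with no legal moves → checkmate.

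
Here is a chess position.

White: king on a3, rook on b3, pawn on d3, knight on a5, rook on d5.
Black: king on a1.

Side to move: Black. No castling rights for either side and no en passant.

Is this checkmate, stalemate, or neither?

stalemate

Black to move; black king on a1.
In check: no.
King squares — b1: attacked by Rb3; a2: attacked by Ka3; b2: attacked by Ka3.
Legal moves for Black: none.
Not in check and no legal moves → stalemate.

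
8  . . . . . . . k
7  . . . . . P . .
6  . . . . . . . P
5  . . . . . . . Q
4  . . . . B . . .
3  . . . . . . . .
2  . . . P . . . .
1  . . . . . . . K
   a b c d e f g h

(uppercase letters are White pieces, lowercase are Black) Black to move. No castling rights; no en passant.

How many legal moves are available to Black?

0

Black to move; king on h8.
In check: no.
Legal moves: none.
Count: 0.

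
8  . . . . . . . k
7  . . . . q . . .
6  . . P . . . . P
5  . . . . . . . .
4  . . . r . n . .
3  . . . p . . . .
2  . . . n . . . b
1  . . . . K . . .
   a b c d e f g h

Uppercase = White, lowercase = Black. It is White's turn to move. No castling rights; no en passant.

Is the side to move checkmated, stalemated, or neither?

White to move; white king on e1.
In check: yes, from the black queen on e7.
King squares — d1: available; f1: attacked by Nd2; d2: available; e2: attacked by Pd3; f2: available.
Legal moves for White: Kf2, Kxd2, Kd1.
White is in check but has 3 legal moves → neither.

neither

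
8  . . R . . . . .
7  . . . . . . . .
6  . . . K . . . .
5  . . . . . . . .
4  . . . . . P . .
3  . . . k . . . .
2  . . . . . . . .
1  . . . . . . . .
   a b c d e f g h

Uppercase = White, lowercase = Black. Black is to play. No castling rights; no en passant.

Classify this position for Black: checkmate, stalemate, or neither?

neither

Black to move; black king on d3.
In check: no.
Legal moves for Black: Ke4, Kd4, Ke3, Ke2, Kd2.
Black has 5 legal moves and is not in check → neither.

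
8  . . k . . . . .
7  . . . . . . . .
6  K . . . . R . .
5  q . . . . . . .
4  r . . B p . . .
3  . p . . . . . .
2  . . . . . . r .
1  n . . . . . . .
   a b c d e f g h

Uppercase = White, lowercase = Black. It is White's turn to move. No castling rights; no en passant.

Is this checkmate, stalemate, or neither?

checkmate

White to move; white king on a6.
In check: yes, from the black queen on a5.
King squares — a5: attacked by Ra4; b5: attacked by Qa5; b6: attacked by Qa5; a7: attacked by Qa5; b7: attacked by Kc8.
Legal moves for White: none.
In check with no legal moves → checkmate.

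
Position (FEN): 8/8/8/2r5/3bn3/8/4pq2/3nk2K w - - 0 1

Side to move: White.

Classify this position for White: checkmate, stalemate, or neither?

stalemate

White to move; white king on h1.
In check: no.
King squares — g1: attacked by Qf2; g2: attacked by Qf2; h2: attacked by Qf2.
Legal moves for White: none.
Not in check and no legal moves → stalemate.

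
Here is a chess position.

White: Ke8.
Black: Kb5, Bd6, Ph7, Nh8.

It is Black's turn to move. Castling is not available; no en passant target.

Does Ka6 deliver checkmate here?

no

After Ka6: white king on e8; in check: no.
White is not in check, so this cannot be checkmate.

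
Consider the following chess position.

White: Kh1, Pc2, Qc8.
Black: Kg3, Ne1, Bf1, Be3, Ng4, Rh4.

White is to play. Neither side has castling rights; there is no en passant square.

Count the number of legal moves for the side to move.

0

White to move; king on h1.
In check: yes, from the black rook on h4.
Legal moves: none.
Count: 0.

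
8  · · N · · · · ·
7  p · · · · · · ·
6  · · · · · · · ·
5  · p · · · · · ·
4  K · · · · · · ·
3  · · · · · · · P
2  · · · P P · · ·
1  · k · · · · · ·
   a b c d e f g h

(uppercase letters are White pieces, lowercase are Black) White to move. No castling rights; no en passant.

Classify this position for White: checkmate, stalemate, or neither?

neither

White to move; white king on a4.
In check: yes, from the black pawn on b5.
Legal moves for White: Kxb5, Ka5, Kb4, Kb3, Ka3.
White is in check but has 5 legal moves → neither.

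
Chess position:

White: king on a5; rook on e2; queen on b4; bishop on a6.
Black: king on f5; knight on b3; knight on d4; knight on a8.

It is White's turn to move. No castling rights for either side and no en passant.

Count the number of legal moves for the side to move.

2

White to move; king on a5.
In check: yes, from the black knight on b3.
Legal moves: Ka4, Qxb3.
Count: 2.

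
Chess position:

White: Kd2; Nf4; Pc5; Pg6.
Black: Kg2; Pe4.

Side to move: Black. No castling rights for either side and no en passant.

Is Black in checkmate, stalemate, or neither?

Black to move; black king on g2.
In check: yes, from the white knight on f4.
King squares — f1: available; g1: available; h1: available; f2: available; h2: available; f3: available; g3: available; h3: attacked by Nf4.
Legal moves for Black: Kg3, Kf3, Kh2, Kf2, Kh1, Kg1, Kf1.
Black is in check but has 7 legal moves → neither.

neither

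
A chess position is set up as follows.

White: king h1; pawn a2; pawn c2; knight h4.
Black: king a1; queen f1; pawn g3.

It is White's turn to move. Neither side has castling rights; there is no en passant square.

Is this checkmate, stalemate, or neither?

checkmate

White to move; white king on h1.
In check: yes, from the black queen on f1.
King squares — g1: attacked by Qf1; g2: attacked by Qf1; h2: attacked by Pg3.
Legal moves for White: none.
In check with no legal moves → checkmate.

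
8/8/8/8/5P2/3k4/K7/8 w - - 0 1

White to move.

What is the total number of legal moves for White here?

6

White to move; king on a2.
In check: no.
Legal moves: Kb3, Ka3, Kb2, Kb1, Ka1, f5.
Count: 6.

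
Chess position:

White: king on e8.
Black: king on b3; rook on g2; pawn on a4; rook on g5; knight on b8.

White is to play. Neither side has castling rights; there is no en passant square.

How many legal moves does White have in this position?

White to move; king on e8.
In check: no.
Legal moves: Kf8, Kd8, Kf7, Ke7.
Count: 4.

4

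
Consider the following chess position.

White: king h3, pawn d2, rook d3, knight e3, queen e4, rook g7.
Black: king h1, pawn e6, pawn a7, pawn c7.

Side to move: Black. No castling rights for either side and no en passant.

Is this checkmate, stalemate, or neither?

Black to move; black king on h1.
In check: yes, from the white queen on e4.
King squares — g1: attacked by Rg7; g2: attacked by Ne3; h2: attacked by Kh3.
Legal moves for Black: none.
In check with no legal moves → checkmate.

checkmate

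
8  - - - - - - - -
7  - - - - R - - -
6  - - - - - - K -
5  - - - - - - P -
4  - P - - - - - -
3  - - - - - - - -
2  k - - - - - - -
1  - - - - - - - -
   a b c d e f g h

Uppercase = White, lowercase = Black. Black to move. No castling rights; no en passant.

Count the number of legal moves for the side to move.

5

Black to move; king on a2.
In check: no.
Legal moves: Kb3, Ka3, Kb2, Kb1, Ka1.
Count: 5.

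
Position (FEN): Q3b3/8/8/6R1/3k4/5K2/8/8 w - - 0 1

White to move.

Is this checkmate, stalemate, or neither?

White to move; white king on f3.
In check: no.
Legal moves for White include: Qxe8, Qd8+, Qc8, Qb8, Qb7, Qa7+, Qc6, Qa6, Qd5+, Qa5, Qe4+, Qa4+, Qa3, Qa2, Qa1+, Rg8, Rg7, Rg6, ... (list truncated; more exist).
White has legal moves and is not in check → neither.

neither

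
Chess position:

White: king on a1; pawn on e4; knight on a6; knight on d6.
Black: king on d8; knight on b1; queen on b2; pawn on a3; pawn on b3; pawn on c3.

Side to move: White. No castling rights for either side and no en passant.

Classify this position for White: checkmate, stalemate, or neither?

White to move; white king on a1.
In check: yes, from the black queen on b2.
King squares — b1: attacked by Qb2; a2: attacked by Qb2; b2: attacked by Pa3.
Legal moves for White: none.
In check with no legal moves → checkmate.

checkmate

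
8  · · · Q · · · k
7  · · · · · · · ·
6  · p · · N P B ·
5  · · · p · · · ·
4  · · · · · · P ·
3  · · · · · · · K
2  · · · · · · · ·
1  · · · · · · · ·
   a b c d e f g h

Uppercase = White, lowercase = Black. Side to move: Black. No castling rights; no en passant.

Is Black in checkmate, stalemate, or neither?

checkmate

Black to move; black king on h8.
In check: yes, from the white queen on d8.
King squares — g7: attacked by Ne6; h7: attacked by Bg6; g8: attacked by Qd8.
Legal moves for Black: none.
In check with no legal moves → checkmate.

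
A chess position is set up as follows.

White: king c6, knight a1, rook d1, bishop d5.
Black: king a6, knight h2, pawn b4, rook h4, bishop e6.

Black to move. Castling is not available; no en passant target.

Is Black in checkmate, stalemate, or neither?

Black to move; black king on a6.
In check: no.
Legal moves for Black include: Bg8, Bc8, Bf7, Bd7+, Bf5, Bxd5+, Bg4, Bh3, Ka7, Ka5, Rh8, Rh7, Rh6, Rh5, Rg4, Rf4, Re4, Rd4, ... (list truncated; more exist).
Black has legal moves and is not in check → neither.

neither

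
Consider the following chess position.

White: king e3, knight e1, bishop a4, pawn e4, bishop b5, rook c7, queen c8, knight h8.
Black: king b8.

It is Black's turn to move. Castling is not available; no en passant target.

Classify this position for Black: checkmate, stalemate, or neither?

checkmate

Black to move; black king on b8.
In check: yes, from the white queen on c8.
King squares — a7: attacked by Rc7; b7: attacked by Rc7; c7: attacked by Qc8; a8: attacked by Qc8; c8: attacked by Rc7.
Legal moves for Black: none.
In check with no legal moves → checkmate.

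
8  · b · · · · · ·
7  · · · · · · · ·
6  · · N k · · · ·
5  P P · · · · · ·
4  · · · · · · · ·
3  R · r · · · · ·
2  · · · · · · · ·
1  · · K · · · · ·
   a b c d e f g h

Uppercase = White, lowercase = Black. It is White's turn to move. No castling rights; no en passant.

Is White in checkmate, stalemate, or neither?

White to move; white king on c1.
In check: yes, from the black rook on c3.
Legal moves for White: Kd2, Kb2, Kd1, Kb1, Rxc3.
White is in check but has 5 legal moves → neither.

neither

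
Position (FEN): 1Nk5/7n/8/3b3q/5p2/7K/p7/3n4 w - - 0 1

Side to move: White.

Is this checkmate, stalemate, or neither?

White to move; white king on h3.
In check: yes, from the black queen on h5.
King squares — g2: attacked by Bd5; h2: attacked by Qh5; g3: attacked by Pf4; g4: attacked by Qh5; h4: attacked by Qh5.
Legal moves for White: none.
In check with no legal moves → checkmate.

checkmate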